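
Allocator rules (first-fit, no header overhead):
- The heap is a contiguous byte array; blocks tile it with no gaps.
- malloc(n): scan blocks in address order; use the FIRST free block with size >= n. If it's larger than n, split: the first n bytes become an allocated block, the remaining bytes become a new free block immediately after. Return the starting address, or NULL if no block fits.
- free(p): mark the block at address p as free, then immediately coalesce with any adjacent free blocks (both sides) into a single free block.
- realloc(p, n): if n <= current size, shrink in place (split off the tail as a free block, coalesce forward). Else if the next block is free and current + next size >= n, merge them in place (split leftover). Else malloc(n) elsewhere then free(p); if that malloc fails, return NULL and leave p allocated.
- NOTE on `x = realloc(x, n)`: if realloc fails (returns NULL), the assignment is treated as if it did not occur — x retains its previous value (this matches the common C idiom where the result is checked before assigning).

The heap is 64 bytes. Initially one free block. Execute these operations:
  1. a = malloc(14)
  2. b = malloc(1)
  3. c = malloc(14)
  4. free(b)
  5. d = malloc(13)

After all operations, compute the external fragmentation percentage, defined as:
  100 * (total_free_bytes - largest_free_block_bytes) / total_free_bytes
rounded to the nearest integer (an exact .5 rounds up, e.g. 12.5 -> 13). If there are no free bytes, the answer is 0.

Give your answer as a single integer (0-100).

Answer: 4

Derivation:
Op 1: a = malloc(14) -> a = 0; heap: [0-13 ALLOC][14-63 FREE]
Op 2: b = malloc(1) -> b = 14; heap: [0-13 ALLOC][14-14 ALLOC][15-63 FREE]
Op 3: c = malloc(14) -> c = 15; heap: [0-13 ALLOC][14-14 ALLOC][15-28 ALLOC][29-63 FREE]
Op 4: free(b) -> (freed b); heap: [0-13 ALLOC][14-14 FREE][15-28 ALLOC][29-63 FREE]
Op 5: d = malloc(13) -> d = 29; heap: [0-13 ALLOC][14-14 FREE][15-28 ALLOC][29-41 ALLOC][42-63 FREE]
Free blocks: [1 22] total_free=23 largest=22 -> 100*(23-22)/23 = 100/23 ≈ 4.348 -> rounds to 4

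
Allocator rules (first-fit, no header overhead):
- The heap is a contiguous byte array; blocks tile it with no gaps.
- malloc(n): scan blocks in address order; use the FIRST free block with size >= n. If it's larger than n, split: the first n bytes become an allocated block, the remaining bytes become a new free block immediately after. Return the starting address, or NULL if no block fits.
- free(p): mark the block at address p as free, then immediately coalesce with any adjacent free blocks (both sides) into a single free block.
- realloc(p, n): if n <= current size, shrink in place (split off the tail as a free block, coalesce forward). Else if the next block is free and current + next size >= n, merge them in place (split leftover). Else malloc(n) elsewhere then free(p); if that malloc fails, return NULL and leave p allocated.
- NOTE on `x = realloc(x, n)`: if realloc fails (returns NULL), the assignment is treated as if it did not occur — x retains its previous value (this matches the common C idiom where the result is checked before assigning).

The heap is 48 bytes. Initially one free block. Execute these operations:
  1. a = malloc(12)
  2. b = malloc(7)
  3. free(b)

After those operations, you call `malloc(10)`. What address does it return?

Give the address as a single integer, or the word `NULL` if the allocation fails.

Op 1: a = malloc(12) -> a = 0; heap: [0-11 ALLOC][12-47 FREE]
Op 2: b = malloc(7) -> b = 12; heap: [0-11 ALLOC][12-18 ALLOC][19-47 FREE]
Op 3: free(b) -> (freed b); heap: [0-11 ALLOC][12-47 FREE]
malloc(10): first-fit scan over [0-11 ALLOC][12-47 FREE] -> 12

Answer: 12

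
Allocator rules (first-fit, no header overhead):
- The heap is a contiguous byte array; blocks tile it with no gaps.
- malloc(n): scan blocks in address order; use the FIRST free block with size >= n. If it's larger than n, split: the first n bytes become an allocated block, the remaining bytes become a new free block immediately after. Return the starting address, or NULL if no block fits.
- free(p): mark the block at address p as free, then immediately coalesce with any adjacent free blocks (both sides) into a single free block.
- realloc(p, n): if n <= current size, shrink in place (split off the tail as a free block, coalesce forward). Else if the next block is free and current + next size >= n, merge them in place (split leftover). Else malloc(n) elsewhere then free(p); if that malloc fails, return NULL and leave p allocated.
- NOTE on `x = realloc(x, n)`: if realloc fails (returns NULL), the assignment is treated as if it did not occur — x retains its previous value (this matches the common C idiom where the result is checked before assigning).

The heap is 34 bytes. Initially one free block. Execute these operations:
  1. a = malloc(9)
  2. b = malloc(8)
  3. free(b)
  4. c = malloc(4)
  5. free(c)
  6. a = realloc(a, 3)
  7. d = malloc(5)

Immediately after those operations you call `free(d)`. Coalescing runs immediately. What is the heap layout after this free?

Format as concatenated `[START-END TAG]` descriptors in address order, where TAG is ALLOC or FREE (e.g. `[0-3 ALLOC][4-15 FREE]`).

Op 1: a = malloc(9) -> a = 0; heap: [0-8 ALLOC][9-33 FREE]
Op 2: b = malloc(8) -> b = 9; heap: [0-8 ALLOC][9-16 ALLOC][17-33 FREE]
Op 3: free(b) -> (freed b); heap: [0-8 ALLOC][9-33 FREE]
Op 4: c = malloc(4) -> c = 9; heap: [0-8 ALLOC][9-12 ALLOC][13-33 FREE]
Op 5: free(c) -> (freed c); heap: [0-8 ALLOC][9-33 FREE]
Op 6: a = realloc(a, 3) -> a = 0; heap: [0-2 ALLOC][3-33 FREE]
Op 7: d = malloc(5) -> d = 3; heap: [0-2 ALLOC][3-7 ALLOC][8-33 FREE]
free(d): d = 3 -> block [3-7 ALLOC]; mark free, coalesce with adjacent free neighbors -> [0-2 ALLOC][3-33 FREE]

Answer: [0-2 ALLOC][3-33 FREE]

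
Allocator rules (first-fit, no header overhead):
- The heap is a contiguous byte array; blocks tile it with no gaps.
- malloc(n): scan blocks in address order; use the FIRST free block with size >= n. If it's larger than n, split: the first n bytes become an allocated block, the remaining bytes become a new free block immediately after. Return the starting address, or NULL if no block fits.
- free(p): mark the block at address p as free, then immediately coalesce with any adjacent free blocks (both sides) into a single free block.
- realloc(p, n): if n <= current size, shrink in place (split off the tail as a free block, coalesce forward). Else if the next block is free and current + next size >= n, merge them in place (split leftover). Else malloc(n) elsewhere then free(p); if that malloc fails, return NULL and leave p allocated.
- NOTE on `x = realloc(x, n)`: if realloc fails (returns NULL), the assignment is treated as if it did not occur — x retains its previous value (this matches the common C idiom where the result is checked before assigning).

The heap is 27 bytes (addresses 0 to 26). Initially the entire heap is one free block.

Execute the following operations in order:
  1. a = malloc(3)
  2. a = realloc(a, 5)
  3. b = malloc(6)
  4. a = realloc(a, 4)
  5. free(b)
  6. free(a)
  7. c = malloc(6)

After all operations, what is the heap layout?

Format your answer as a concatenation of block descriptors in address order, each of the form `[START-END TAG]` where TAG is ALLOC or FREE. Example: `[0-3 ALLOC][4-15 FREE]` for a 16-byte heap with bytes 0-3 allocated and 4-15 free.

Answer: [0-5 ALLOC][6-26 FREE]

Derivation:
Op 1: a = malloc(3) -> a = 0; heap: [0-2 ALLOC][3-26 FREE]
Op 2: a = realloc(a, 5) -> a = 0; heap: [0-4 ALLOC][5-26 FREE]
Op 3: b = malloc(6) -> b = 5; heap: [0-4 ALLOC][5-10 ALLOC][11-26 FREE]
Op 4: a = realloc(a, 4) -> a = 0; heap: [0-3 ALLOC][4-4 FREE][5-10 ALLOC][11-26 FREE]
Op 5: free(b) -> (freed b); heap: [0-3 ALLOC][4-26 FREE]
Op 6: free(a) -> (freed a); heap: [0-26 FREE]
Op 7: c = malloc(6) -> c = 0; heap: [0-5 ALLOC][6-26 FREE]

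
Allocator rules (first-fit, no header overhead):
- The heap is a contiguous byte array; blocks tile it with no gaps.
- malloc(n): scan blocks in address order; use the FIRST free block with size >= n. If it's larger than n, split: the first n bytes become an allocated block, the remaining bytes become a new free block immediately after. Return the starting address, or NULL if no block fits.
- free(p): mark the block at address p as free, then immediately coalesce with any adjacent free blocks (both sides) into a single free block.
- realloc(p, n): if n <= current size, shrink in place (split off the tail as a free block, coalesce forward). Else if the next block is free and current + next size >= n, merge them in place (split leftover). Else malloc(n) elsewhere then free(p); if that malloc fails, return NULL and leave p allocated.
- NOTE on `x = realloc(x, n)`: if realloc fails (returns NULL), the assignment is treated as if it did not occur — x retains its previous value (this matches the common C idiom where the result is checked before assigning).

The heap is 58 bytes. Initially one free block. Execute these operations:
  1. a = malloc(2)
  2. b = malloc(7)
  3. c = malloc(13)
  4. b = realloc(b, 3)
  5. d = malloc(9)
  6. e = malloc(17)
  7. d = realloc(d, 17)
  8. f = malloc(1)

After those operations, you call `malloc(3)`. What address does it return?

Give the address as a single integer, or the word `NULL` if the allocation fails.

Op 1: a = malloc(2) -> a = 0; heap: [0-1 ALLOC][2-57 FREE]
Op 2: b = malloc(7) -> b = 2; heap: [0-1 ALLOC][2-8 ALLOC][9-57 FREE]
Op 3: c = malloc(13) -> c = 9; heap: [0-1 ALLOC][2-8 ALLOC][9-21 ALLOC][22-57 FREE]
Op 4: b = realloc(b, 3) -> b = 2; heap: [0-1 ALLOC][2-4 ALLOC][5-8 FREE][9-21 ALLOC][22-57 FREE]
Op 5: d = malloc(9) -> d = 22; heap: [0-1 ALLOC][2-4 ALLOC][5-8 FREE][9-21 ALLOC][22-30 ALLOC][31-57 FREE]
Op 6: e = malloc(17) -> e = 31; heap: [0-1 ALLOC][2-4 ALLOC][5-8 FREE][9-21 ALLOC][22-30 ALLOC][31-47 ALLOC][48-57 FREE]
Op 7: d = realloc(d, 17) -> NULL (d unchanged); heap: [0-1 ALLOC][2-4 ALLOC][5-8 FREE][9-21 ALLOC][22-30 ALLOC][31-47 ALLOC][48-57 FREE]
Op 8: f = malloc(1) -> f = 5; heap: [0-1 ALLOC][2-4 ALLOC][5-5 ALLOC][6-8 FREE][9-21 ALLOC][22-30 ALLOC][31-47 ALLOC][48-57 FREE]
malloc(3): first-fit scan over [0-1 ALLOC][2-4 ALLOC][5-5 ALLOC][6-8 FREE][9-21 ALLOC][22-30 ALLOC][31-47 ALLOC][48-57 FREE] -> 6

Answer: 6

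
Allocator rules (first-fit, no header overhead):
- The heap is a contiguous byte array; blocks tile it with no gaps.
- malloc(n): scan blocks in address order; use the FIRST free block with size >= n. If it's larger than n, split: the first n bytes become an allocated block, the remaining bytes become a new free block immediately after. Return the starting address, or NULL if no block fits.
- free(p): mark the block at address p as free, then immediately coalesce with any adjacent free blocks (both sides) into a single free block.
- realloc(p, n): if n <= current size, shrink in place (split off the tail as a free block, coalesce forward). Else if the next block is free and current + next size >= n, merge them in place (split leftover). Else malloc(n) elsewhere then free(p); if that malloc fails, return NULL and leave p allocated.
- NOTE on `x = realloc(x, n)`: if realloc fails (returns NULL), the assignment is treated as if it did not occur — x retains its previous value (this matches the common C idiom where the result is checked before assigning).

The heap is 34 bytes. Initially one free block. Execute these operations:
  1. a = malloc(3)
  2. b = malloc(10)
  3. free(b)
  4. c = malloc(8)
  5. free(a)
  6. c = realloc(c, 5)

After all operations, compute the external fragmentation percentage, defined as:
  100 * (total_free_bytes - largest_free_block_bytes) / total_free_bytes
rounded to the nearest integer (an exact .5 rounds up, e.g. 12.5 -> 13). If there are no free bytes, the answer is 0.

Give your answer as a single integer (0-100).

Op 1: a = malloc(3) -> a = 0; heap: [0-2 ALLOC][3-33 FREE]
Op 2: b = malloc(10) -> b = 3; heap: [0-2 ALLOC][3-12 ALLOC][13-33 FREE]
Op 3: free(b) -> (freed b); heap: [0-2 ALLOC][3-33 FREE]
Op 4: c = malloc(8) -> c = 3; heap: [0-2 ALLOC][3-10 ALLOC][11-33 FREE]
Op 5: free(a) -> (freed a); heap: [0-2 FREE][3-10 ALLOC][11-33 FREE]
Op 6: c = realloc(c, 5) -> c = 3; heap: [0-2 FREE][3-7 ALLOC][8-33 FREE]
Free blocks: [3 26] total_free=29 largest=26 -> 100*(29-26)/29 = 300/29 ≈ 10.345 -> rounds to 10

Answer: 10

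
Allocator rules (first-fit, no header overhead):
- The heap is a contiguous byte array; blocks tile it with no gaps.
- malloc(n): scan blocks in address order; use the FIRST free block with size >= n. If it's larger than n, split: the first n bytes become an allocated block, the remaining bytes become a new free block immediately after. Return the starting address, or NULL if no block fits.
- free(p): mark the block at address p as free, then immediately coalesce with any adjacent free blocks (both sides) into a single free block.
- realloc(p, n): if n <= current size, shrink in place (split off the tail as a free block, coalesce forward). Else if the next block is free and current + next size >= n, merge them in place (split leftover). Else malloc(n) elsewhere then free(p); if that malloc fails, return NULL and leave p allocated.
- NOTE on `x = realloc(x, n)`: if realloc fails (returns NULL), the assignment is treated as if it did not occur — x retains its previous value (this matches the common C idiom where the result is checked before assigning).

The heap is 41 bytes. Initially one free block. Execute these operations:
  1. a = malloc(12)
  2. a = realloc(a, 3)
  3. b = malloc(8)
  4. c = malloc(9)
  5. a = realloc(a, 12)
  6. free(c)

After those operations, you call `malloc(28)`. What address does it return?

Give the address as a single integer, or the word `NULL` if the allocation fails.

Op 1: a = malloc(12) -> a = 0; heap: [0-11 ALLOC][12-40 FREE]
Op 2: a = realloc(a, 3) -> a = 0; heap: [0-2 ALLOC][3-40 FREE]
Op 3: b = malloc(8) -> b = 3; heap: [0-2 ALLOC][3-10 ALLOC][11-40 FREE]
Op 4: c = malloc(9) -> c = 11; heap: [0-2 ALLOC][3-10 ALLOC][11-19 ALLOC][20-40 FREE]
Op 5: a = realloc(a, 12) -> a = 20; heap: [0-2 FREE][3-10 ALLOC][11-19 ALLOC][20-31 ALLOC][32-40 FREE]
Op 6: free(c) -> (freed c); heap: [0-2 FREE][3-10 ALLOC][11-19 FREE][20-31 ALLOC][32-40 FREE]
malloc(28): first-fit scan over [0-2 FREE][3-10 ALLOC][11-19 FREE][20-31 ALLOC][32-40 FREE] -> NULL

Answer: NULL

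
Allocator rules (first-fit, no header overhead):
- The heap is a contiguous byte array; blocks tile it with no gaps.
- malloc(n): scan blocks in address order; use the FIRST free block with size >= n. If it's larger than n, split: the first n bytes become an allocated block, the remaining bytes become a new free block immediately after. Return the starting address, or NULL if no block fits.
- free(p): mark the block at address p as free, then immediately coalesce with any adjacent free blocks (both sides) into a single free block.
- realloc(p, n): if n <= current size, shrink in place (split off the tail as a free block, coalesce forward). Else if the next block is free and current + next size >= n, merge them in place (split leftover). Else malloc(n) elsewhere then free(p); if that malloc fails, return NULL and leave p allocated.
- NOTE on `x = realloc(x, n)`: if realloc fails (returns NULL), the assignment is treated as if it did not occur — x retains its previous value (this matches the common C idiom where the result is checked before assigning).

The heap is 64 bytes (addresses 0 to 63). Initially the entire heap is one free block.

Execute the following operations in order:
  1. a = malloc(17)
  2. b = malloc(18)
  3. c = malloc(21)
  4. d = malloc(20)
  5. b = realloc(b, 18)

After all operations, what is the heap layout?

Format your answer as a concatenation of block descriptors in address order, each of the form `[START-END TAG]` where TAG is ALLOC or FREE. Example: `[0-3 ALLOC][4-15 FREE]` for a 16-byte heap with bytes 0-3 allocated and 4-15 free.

Answer: [0-16 ALLOC][17-34 ALLOC][35-55 ALLOC][56-63 FREE]

Derivation:
Op 1: a = malloc(17) -> a = 0; heap: [0-16 ALLOC][17-63 FREE]
Op 2: b = malloc(18) -> b = 17; heap: [0-16 ALLOC][17-34 ALLOC][35-63 FREE]
Op 3: c = malloc(21) -> c = 35; heap: [0-16 ALLOC][17-34 ALLOC][35-55 ALLOC][56-63 FREE]
Op 4: d = malloc(20) -> d = NULL; heap: [0-16 ALLOC][17-34 ALLOC][35-55 ALLOC][56-63 FREE]
Op 5: b = realloc(b, 18) -> b = 17; heap: [0-16 ALLOC][17-34 ALLOC][35-55 ALLOC][56-63 FREE]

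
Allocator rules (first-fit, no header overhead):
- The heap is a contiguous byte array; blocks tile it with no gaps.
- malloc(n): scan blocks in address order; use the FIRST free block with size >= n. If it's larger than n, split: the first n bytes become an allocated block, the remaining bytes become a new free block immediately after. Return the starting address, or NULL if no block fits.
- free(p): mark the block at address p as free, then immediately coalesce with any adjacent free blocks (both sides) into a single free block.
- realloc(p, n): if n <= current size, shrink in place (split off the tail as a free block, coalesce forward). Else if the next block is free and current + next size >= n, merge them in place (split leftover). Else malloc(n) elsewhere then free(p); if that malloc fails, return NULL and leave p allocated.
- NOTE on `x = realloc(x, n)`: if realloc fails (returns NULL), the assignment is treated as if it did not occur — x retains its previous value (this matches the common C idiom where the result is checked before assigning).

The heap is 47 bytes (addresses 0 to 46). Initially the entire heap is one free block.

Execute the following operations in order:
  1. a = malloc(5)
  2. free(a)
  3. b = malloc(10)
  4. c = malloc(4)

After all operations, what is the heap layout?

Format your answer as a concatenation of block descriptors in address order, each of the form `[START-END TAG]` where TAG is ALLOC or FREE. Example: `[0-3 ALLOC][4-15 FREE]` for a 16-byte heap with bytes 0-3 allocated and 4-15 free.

Answer: [0-9 ALLOC][10-13 ALLOC][14-46 FREE]

Derivation:
Op 1: a = malloc(5) -> a = 0; heap: [0-4 ALLOC][5-46 FREE]
Op 2: free(a) -> (freed a); heap: [0-46 FREE]
Op 3: b = malloc(10) -> b = 0; heap: [0-9 ALLOC][10-46 FREE]
Op 4: c = malloc(4) -> c = 10; heap: [0-9 ALLOC][10-13 ALLOC][14-46 FREE]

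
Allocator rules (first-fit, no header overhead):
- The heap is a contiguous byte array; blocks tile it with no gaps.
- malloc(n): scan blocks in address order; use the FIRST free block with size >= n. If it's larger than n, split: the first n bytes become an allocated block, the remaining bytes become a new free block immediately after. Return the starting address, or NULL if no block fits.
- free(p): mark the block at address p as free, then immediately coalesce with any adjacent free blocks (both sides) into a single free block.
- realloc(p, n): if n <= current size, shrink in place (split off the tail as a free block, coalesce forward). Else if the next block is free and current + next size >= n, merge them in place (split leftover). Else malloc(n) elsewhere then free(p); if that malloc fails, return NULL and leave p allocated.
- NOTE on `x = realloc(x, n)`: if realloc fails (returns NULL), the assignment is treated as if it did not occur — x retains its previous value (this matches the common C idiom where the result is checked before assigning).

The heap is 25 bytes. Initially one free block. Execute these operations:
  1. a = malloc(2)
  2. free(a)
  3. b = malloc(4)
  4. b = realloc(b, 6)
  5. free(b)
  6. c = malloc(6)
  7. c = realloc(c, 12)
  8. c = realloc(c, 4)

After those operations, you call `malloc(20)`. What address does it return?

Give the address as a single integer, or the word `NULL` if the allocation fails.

Answer: 4

Derivation:
Op 1: a = malloc(2) -> a = 0; heap: [0-1 ALLOC][2-24 FREE]
Op 2: free(a) -> (freed a); heap: [0-24 FREE]
Op 3: b = malloc(4) -> b = 0; heap: [0-3 ALLOC][4-24 FREE]
Op 4: b = realloc(b, 6) -> b = 0; heap: [0-5 ALLOC][6-24 FREE]
Op 5: free(b) -> (freed b); heap: [0-24 FREE]
Op 6: c = malloc(6) -> c = 0; heap: [0-5 ALLOC][6-24 FREE]
Op 7: c = realloc(c, 12) -> c = 0; heap: [0-11 ALLOC][12-24 FREE]
Op 8: c = realloc(c, 4) -> c = 0; heap: [0-3 ALLOC][4-24 FREE]
malloc(20): first-fit scan over [0-3 ALLOC][4-24 FREE] -> 4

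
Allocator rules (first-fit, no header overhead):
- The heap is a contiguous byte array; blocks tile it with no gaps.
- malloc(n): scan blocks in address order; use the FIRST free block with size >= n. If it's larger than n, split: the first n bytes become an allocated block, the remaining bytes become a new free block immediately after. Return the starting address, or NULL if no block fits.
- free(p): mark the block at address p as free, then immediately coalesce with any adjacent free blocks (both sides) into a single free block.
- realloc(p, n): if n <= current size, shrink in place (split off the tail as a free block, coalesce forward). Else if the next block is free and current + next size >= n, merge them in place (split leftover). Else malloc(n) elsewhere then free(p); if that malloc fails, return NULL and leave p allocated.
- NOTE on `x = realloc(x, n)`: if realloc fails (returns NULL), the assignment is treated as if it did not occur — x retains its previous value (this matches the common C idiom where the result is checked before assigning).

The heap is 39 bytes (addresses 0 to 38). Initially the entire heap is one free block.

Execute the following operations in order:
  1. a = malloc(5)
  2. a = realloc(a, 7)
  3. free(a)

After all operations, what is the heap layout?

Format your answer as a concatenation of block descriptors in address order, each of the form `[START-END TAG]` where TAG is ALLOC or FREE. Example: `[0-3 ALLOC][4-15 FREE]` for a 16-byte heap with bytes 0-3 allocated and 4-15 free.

Answer: [0-38 FREE]

Derivation:
Op 1: a = malloc(5) -> a = 0; heap: [0-4 ALLOC][5-38 FREE]
Op 2: a = realloc(a, 7) -> a = 0; heap: [0-6 ALLOC][7-38 FREE]
Op 3: free(a) -> (freed a); heap: [0-38 FREE]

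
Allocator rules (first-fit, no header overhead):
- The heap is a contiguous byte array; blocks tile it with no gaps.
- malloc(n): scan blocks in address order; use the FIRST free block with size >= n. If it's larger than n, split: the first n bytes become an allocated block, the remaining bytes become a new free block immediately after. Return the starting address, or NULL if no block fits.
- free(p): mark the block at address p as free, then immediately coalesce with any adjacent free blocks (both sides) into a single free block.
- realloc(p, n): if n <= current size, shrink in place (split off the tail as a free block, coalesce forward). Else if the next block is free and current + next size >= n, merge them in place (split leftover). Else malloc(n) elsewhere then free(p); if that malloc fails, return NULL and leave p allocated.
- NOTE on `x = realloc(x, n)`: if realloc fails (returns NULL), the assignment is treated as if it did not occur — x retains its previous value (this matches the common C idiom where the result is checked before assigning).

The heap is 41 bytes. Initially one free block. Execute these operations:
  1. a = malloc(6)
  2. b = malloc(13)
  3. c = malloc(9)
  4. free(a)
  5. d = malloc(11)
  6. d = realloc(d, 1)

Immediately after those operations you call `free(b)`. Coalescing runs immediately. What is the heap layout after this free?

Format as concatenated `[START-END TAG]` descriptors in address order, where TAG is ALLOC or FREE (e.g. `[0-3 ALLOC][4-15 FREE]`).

Op 1: a = malloc(6) -> a = 0; heap: [0-5 ALLOC][6-40 FREE]
Op 2: b = malloc(13) -> b = 6; heap: [0-5 ALLOC][6-18 ALLOC][19-40 FREE]
Op 3: c = malloc(9) -> c = 19; heap: [0-5 ALLOC][6-18 ALLOC][19-27 ALLOC][28-40 FREE]
Op 4: free(a) -> (freed a); heap: [0-5 FREE][6-18 ALLOC][19-27 ALLOC][28-40 FREE]
Op 5: d = malloc(11) -> d = 28; heap: [0-5 FREE][6-18 ALLOC][19-27 ALLOC][28-38 ALLOC][39-40 FREE]
Op 6: d = realloc(d, 1) -> d = 28; heap: [0-5 FREE][6-18 ALLOC][19-27 ALLOC][28-28 ALLOC][29-40 FREE]
free(b): b = 6 -> block [6-18 ALLOC]; mark free, coalesce with adjacent free neighbors -> [0-18 FREE][19-27 ALLOC][28-28 ALLOC][29-40 FREE]

Answer: [0-18 FREE][19-27 ALLOC][28-28 ALLOC][29-40 FREE]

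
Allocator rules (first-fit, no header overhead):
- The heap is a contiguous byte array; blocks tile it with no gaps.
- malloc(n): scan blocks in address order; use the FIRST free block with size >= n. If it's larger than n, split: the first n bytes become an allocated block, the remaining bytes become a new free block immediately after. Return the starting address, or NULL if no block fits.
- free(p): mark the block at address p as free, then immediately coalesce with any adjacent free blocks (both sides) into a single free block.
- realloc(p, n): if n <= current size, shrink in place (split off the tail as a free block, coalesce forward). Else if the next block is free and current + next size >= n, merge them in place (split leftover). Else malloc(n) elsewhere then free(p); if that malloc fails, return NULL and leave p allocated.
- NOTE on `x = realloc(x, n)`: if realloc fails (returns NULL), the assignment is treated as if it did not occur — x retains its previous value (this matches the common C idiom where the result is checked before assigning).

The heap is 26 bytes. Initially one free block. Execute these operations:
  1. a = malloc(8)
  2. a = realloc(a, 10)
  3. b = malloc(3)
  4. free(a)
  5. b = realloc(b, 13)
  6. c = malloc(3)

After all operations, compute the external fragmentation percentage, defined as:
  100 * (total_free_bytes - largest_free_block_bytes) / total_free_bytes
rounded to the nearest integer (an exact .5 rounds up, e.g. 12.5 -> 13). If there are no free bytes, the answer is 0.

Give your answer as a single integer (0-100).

Answer: 30

Derivation:
Op 1: a = malloc(8) -> a = 0; heap: [0-7 ALLOC][8-25 FREE]
Op 2: a = realloc(a, 10) -> a = 0; heap: [0-9 ALLOC][10-25 FREE]
Op 3: b = malloc(3) -> b = 10; heap: [0-9 ALLOC][10-12 ALLOC][13-25 FREE]
Op 4: free(a) -> (freed a); heap: [0-9 FREE][10-12 ALLOC][13-25 FREE]
Op 5: b = realloc(b, 13) -> b = 10; heap: [0-9 FREE][10-22 ALLOC][23-25 FREE]
Op 6: c = malloc(3) -> c = 0; heap: [0-2 ALLOC][3-9 FREE][10-22 ALLOC][23-25 FREE]
Free blocks: [7 3] total_free=10 largest=7 -> 100*(10-7)/10 = 300/10 = 30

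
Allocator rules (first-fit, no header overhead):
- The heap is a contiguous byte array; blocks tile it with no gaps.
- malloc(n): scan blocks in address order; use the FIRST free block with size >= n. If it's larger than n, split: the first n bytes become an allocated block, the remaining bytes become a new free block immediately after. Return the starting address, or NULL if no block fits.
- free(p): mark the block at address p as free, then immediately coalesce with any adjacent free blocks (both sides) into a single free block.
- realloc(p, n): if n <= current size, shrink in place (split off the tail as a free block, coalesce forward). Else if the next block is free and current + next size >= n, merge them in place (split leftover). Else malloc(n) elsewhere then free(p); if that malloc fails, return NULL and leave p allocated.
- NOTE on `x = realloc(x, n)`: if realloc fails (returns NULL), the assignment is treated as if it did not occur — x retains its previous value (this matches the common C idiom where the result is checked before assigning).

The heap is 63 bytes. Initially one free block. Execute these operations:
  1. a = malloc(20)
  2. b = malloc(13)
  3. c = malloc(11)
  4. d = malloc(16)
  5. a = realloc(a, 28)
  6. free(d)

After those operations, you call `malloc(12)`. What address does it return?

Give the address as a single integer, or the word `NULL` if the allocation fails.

Op 1: a = malloc(20) -> a = 0; heap: [0-19 ALLOC][20-62 FREE]
Op 2: b = malloc(13) -> b = 20; heap: [0-19 ALLOC][20-32 ALLOC][33-62 FREE]
Op 3: c = malloc(11) -> c = 33; heap: [0-19 ALLOC][20-32 ALLOC][33-43 ALLOC][44-62 FREE]
Op 4: d = malloc(16) -> d = 44; heap: [0-19 ALLOC][20-32 ALLOC][33-43 ALLOC][44-59 ALLOC][60-62 FREE]
Op 5: a = realloc(a, 28) -> NULL (a unchanged); heap: [0-19 ALLOC][20-32 ALLOC][33-43 ALLOC][44-59 ALLOC][60-62 FREE]
Op 6: free(d) -> (freed d); heap: [0-19 ALLOC][20-32 ALLOC][33-43 ALLOC][44-62 FREE]
malloc(12): first-fit scan over [0-19 ALLOC][20-32 ALLOC][33-43 ALLOC][44-62 FREE] -> 44

Answer: 44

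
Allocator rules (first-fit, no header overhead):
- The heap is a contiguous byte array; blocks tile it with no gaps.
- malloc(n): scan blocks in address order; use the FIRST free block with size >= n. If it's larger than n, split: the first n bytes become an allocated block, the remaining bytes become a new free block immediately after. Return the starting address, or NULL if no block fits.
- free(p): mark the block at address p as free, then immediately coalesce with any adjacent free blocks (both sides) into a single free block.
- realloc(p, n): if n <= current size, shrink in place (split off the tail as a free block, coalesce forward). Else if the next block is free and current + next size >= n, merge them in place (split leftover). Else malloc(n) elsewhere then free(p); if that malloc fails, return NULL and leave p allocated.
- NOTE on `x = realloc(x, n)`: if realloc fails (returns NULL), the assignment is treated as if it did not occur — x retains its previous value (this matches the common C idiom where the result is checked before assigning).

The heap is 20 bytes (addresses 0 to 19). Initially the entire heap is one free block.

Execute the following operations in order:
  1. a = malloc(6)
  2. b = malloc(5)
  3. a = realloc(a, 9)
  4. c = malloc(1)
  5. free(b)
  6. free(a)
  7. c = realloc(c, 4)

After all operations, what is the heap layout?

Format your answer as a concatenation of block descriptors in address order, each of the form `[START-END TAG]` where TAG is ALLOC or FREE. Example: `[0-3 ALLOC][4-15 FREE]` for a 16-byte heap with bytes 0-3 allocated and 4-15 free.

Op 1: a = malloc(6) -> a = 0; heap: [0-5 ALLOC][6-19 FREE]
Op 2: b = malloc(5) -> b = 6; heap: [0-5 ALLOC][6-10 ALLOC][11-19 FREE]
Op 3: a = realloc(a, 9) -> a = 11; heap: [0-5 FREE][6-10 ALLOC][11-19 ALLOC]
Op 4: c = malloc(1) -> c = 0; heap: [0-0 ALLOC][1-5 FREE][6-10 ALLOC][11-19 ALLOC]
Op 5: free(b) -> (freed b); heap: [0-0 ALLOC][1-10 FREE][11-19 ALLOC]
Op 6: free(a) -> (freed a); heap: [0-0 ALLOC][1-19 FREE]
Op 7: c = realloc(c, 4) -> c = 0; heap: [0-3 ALLOC][4-19 FREE]

Answer: [0-3 ALLOC][4-19 FREE]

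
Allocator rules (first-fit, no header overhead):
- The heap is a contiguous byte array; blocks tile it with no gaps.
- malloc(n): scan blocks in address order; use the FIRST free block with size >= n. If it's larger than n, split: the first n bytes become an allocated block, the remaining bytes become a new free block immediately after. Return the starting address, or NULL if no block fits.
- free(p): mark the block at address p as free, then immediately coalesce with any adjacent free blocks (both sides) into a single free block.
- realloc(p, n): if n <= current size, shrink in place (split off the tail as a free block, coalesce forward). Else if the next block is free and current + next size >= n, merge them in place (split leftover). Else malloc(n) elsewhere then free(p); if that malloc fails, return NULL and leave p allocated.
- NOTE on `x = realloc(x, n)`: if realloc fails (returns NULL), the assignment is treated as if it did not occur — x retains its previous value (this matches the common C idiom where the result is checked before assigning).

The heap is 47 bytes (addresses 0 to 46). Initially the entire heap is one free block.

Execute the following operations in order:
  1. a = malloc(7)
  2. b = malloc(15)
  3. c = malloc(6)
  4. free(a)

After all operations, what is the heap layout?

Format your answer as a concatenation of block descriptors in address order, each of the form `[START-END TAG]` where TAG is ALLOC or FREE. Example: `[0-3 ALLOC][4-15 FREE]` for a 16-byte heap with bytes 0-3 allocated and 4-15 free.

Op 1: a = malloc(7) -> a = 0; heap: [0-6 ALLOC][7-46 FREE]
Op 2: b = malloc(15) -> b = 7; heap: [0-6 ALLOC][7-21 ALLOC][22-46 FREE]
Op 3: c = malloc(6) -> c = 22; heap: [0-6 ALLOC][7-21 ALLOC][22-27 ALLOC][28-46 FREE]
Op 4: free(a) -> (freed a); heap: [0-6 FREE][7-21 ALLOC][22-27 ALLOC][28-46 FREE]

Answer: [0-6 FREE][7-21 ALLOC][22-27 ALLOC][28-46 FREE]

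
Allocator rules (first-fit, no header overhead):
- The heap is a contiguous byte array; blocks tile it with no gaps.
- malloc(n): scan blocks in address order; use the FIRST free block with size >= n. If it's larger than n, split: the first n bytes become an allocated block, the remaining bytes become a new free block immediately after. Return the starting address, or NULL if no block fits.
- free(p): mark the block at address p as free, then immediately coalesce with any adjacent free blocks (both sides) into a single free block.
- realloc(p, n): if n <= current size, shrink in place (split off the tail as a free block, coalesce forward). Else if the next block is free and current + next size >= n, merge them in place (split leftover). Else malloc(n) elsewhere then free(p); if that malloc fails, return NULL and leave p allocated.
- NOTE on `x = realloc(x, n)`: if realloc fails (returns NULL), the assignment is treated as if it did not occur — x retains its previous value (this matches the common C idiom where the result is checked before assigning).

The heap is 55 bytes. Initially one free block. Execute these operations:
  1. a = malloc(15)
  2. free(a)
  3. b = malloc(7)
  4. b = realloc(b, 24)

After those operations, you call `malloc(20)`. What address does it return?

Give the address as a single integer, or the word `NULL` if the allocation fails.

Op 1: a = malloc(15) -> a = 0; heap: [0-14 ALLOC][15-54 FREE]
Op 2: free(a) -> (freed a); heap: [0-54 FREE]
Op 3: b = malloc(7) -> b = 0; heap: [0-6 ALLOC][7-54 FREE]
Op 4: b = realloc(b, 24) -> b = 0; heap: [0-23 ALLOC][24-54 FREE]
malloc(20): first-fit scan over [0-23 ALLOC][24-54 FREE] -> 24

Answer: 24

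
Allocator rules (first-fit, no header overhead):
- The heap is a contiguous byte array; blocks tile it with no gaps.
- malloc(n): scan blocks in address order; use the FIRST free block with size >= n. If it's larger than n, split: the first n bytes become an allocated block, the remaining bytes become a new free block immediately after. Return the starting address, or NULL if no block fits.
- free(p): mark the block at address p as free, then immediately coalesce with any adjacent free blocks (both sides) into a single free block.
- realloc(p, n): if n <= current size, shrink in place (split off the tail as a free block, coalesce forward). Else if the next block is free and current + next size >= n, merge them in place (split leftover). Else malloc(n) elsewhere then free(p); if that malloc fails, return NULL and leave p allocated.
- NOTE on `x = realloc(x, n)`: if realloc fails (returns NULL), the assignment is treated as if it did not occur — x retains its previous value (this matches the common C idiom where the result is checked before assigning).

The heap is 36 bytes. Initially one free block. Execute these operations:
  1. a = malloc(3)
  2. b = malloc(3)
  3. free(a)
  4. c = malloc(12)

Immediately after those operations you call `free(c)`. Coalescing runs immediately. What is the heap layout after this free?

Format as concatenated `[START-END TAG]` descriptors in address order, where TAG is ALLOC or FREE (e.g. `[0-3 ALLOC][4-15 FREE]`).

Answer: [0-2 FREE][3-5 ALLOC][6-35 FREE]

Derivation:
Op 1: a = malloc(3) -> a = 0; heap: [0-2 ALLOC][3-35 FREE]
Op 2: b = malloc(3) -> b = 3; heap: [0-2 ALLOC][3-5 ALLOC][6-35 FREE]
Op 3: free(a) -> (freed a); heap: [0-2 FREE][3-5 ALLOC][6-35 FREE]
Op 4: c = malloc(12) -> c = 6; heap: [0-2 FREE][3-5 ALLOC][6-17 ALLOC][18-35 FREE]
free(c): c = 6 -> block [6-17 ALLOC]; mark free, coalesce with adjacent free neighbors -> [0-2 FREE][3-5 ALLOC][6-35 FREE]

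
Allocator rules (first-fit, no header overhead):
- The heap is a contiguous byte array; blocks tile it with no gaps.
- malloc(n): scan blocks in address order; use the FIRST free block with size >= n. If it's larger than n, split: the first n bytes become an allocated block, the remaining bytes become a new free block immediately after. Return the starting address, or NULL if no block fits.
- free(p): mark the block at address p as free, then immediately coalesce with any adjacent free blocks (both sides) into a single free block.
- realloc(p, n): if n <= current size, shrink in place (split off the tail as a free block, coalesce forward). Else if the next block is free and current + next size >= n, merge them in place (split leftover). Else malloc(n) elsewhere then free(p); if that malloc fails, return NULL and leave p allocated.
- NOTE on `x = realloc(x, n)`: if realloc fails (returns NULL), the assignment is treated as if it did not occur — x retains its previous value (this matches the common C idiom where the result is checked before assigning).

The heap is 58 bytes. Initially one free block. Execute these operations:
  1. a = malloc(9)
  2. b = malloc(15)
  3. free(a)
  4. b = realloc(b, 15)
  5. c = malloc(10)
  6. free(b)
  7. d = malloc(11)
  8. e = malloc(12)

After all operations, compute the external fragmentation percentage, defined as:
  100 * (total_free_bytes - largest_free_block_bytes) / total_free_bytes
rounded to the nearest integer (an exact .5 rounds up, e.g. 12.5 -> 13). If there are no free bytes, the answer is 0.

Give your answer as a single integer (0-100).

Op 1: a = malloc(9) -> a = 0; heap: [0-8 ALLOC][9-57 FREE]
Op 2: b = malloc(15) -> b = 9; heap: [0-8 ALLOC][9-23 ALLOC][24-57 FREE]
Op 3: free(a) -> (freed a); heap: [0-8 FREE][9-23 ALLOC][24-57 FREE]
Op 4: b = realloc(b, 15) -> b = 9; heap: [0-8 FREE][9-23 ALLOC][24-57 FREE]
Op 5: c = malloc(10) -> c = 24; heap: [0-8 FREE][9-23 ALLOC][24-33 ALLOC][34-57 FREE]
Op 6: free(b) -> (freed b); heap: [0-23 FREE][24-33 ALLOC][34-57 FREE]
Op 7: d = malloc(11) -> d = 0; heap: [0-10 ALLOC][11-23 FREE][24-33 ALLOC][34-57 FREE]
Op 8: e = malloc(12) -> e = 11; heap: [0-10 ALLOC][11-22 ALLOC][23-23 FREE][24-33 ALLOC][34-57 FREE]
Free blocks: [1 24] total_free=25 largest=24 -> 100*(25-24)/25 = 100/25 = 4

Answer: 4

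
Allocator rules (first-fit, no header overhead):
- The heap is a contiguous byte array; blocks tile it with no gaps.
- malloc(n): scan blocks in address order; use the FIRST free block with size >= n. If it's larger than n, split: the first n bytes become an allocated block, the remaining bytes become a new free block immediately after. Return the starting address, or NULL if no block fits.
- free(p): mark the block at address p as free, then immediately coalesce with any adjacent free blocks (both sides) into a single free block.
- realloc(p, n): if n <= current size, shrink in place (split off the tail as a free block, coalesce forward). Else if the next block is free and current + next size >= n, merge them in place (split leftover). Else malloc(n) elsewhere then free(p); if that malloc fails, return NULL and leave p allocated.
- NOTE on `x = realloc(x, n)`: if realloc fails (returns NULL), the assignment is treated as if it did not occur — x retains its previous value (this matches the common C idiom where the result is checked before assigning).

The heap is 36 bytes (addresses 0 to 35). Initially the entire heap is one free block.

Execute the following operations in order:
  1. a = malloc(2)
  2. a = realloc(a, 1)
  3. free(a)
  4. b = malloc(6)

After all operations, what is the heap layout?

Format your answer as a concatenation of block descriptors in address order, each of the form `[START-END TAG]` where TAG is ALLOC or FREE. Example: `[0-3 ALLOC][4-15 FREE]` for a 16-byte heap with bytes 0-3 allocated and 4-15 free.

Op 1: a = malloc(2) -> a = 0; heap: [0-1 ALLOC][2-35 FREE]
Op 2: a = realloc(a, 1) -> a = 0; heap: [0-0 ALLOC][1-35 FREE]
Op 3: free(a) -> (freed a); heap: [0-35 FREE]
Op 4: b = malloc(6) -> b = 0; heap: [0-5 ALLOC][6-35 FREE]

Answer: [0-5 ALLOC][6-35 FREE]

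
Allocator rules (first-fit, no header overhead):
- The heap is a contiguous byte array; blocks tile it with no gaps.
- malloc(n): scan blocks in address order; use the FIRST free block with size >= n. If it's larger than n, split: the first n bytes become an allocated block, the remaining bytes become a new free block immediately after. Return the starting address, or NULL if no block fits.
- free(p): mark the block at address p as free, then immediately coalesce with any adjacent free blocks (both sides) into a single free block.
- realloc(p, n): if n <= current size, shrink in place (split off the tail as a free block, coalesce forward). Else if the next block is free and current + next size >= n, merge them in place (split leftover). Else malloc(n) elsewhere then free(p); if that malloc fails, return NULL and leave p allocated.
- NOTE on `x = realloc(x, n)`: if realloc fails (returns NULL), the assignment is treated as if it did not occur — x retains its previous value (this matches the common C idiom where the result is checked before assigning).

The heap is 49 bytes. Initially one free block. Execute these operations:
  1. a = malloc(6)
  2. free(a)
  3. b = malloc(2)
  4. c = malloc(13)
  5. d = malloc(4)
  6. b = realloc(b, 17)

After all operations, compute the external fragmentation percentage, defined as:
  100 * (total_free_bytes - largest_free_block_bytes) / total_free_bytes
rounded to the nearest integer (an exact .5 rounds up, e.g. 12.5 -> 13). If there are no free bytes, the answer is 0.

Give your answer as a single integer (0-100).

Op 1: a = malloc(6) -> a = 0; heap: [0-5 ALLOC][6-48 FREE]
Op 2: free(a) -> (freed a); heap: [0-48 FREE]
Op 3: b = malloc(2) -> b = 0; heap: [0-1 ALLOC][2-48 FREE]
Op 4: c = malloc(13) -> c = 2; heap: [0-1 ALLOC][2-14 ALLOC][15-48 FREE]
Op 5: d = malloc(4) -> d = 15; heap: [0-1 ALLOC][2-14 ALLOC][15-18 ALLOC][19-48 FREE]
Op 6: b = realloc(b, 17) -> b = 19; heap: [0-1 FREE][2-14 ALLOC][15-18 ALLOC][19-35 ALLOC][36-48 FREE]
Free blocks: [2 13] total_free=15 largest=13 -> 100*(15-13)/15 = 200/15 ≈ 13.333 -> rounds to 13

Answer: 13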